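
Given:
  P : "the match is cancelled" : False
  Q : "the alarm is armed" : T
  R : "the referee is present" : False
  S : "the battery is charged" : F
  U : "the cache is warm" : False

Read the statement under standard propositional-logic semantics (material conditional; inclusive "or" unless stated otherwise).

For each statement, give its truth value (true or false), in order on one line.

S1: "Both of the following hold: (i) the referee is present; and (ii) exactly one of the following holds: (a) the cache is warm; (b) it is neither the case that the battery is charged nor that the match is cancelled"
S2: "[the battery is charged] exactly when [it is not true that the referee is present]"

S1 false; S2 false

S1: Parsed as R and (U xor (S nor P))

S nor P = False nor False = True
U xor (S nor P) = False xor True = True
R and (U xor (S nor P)) = False and True = False
So S1 is false.

S2: Parsed as S iff not R

not R = not False = True
S iff not R = False iff True = False
So S2 is false.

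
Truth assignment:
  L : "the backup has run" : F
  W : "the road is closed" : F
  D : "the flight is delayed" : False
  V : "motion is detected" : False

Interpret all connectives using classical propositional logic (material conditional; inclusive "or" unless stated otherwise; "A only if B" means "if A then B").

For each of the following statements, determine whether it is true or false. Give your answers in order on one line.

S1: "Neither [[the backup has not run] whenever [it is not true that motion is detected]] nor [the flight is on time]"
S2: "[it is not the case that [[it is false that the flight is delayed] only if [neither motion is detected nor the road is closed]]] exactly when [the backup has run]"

S1: In symbols: (¬V → ¬L) ↓ ¬D

¬V = ¬F = T
¬L = ¬F = T
¬V → ¬L = T → T = T
¬D = ¬F = T
(¬V → ¬L) ↓ ¬D = T ↓ T = F
Hence S1 is false.

S2: Parsed as ¬(¬D → (V ↓ W)) ↔ L

¬D = ¬F = T
V ↓ W = F ↓ F = T
¬D → (V ↓ W) = T → T = T
¬(¬D → (V ↓ W)) = ¬T = F
¬(¬D → (V ↓ W)) ↔ L = F ↔ F = T
So S2 is true.

S1 false / S2 true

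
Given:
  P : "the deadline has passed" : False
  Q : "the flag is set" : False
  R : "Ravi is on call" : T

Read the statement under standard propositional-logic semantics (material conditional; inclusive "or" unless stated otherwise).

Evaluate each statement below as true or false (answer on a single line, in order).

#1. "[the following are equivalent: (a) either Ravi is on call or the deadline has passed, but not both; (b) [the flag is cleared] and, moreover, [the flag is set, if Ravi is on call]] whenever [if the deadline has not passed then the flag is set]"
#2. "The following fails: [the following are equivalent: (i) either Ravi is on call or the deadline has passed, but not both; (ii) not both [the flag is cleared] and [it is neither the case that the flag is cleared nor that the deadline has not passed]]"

#1 T / #2 F

#1: This is (¬P → Q) → ((R ⊕ P) ↔ (¬Q ∧ (R → Q))).

¬P = ¬F = T
¬P → Q = T → F = F
R ⊕ P = T ⊕ F = T
¬Q = ¬F = T
R → Q = T → F = F
¬Q ∧ (R → Q) = T ∧ F = F
(R ⊕ P) ↔ (¬Q ∧ (R → Q)) = T ↔ F = F
(¬P → Q) → ((R ⊕ P) ↔ (¬Q ∧ (R → Q))) = F → F = T
So #1 is true.

#2: This is ¬((R ⊕ P) ↔ (¬Q ↑ (¬Q ↓ ¬P))).

R ⊕ P = T ⊕ F = T
¬Q = ¬F = T
¬Q = ¬F = T
¬P = ¬F = T
¬Q ↓ ¬P = T ↓ T = F
¬Q ↑ (¬Q ↓ ¬P) = T ↑ F = T
(R ⊕ P) ↔ (¬Q ↑ (¬Q ↓ ¬P)) = T ↔ T = T
¬((R ⊕ P) ↔ (¬Q ↑ (¬Q ↓ ¬P))) = ¬T = F
Thus #2 is false.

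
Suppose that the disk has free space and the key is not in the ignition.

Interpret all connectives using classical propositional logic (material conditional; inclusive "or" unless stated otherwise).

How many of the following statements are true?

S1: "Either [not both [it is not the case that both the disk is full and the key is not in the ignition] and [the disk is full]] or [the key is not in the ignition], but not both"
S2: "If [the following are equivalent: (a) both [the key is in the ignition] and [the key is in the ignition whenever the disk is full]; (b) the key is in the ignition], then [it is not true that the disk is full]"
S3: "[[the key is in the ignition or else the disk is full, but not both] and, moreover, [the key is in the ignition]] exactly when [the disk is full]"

2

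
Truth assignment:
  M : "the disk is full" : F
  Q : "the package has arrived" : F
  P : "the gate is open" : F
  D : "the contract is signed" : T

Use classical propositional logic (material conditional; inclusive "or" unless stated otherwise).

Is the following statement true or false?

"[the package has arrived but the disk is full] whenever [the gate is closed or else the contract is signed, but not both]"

True

In symbols: (~P xor D) -> (Q & M)

~P = ~F = T
~P xor D = T xor T = F
Q & M = F & F = F
(~P xor D) -> (Q & M) = F -> F = T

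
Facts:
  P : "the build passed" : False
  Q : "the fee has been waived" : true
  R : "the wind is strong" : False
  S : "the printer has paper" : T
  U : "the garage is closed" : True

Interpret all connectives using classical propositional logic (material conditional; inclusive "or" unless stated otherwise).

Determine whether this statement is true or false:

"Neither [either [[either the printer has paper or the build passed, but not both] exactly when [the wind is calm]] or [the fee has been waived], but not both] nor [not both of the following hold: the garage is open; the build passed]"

The statement is false.

In symbols: (((S xor P) iff not R) xor Q) nor (not U nand P)

S xor P = True xor False = True
not R = not False = True
(S xor P) iff not R = True iff True = True
((S xor P) iff not R) xor Q = True xor True = False
not U = not True = False
not U nand P = False nand False = True
(((S xor P) iff not R) xor Q) nor (not U nand P) = False nor True = False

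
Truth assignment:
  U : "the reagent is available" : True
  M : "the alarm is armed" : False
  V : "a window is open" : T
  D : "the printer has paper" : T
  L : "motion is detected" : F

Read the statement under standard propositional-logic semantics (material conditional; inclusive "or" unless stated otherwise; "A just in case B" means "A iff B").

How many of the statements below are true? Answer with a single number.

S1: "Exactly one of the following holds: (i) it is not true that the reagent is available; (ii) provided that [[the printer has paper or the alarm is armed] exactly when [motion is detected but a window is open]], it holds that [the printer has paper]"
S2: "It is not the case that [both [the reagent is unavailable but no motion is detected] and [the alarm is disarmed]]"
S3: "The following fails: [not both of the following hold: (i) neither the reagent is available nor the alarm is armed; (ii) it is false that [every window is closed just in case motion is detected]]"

2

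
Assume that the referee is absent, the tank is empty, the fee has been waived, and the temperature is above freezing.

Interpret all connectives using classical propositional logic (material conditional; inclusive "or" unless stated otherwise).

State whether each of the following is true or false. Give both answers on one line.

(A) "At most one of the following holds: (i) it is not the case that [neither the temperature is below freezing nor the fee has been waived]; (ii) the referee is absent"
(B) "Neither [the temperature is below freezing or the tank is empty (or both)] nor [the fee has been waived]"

(A) False; (B) False

Let M = "the temperature is below freezing" (False), H = "the fee has been waived" (True), G = "the referee is present" (False), U = "the tank is full" (False).

(A): Formalization: not (M nor H) nand not G

M nor H = False nor True = False
not (M nor H) = not False = True
not G = not False = True
not (M nor H) nand not G = True nand True = False
Thus (A) is false.

(B): Parsed as (M or not U) nor H

not U = not False = True
M or not U = False or True = True
(M or not U) nor H = True nor True = False
Hence (B) is false.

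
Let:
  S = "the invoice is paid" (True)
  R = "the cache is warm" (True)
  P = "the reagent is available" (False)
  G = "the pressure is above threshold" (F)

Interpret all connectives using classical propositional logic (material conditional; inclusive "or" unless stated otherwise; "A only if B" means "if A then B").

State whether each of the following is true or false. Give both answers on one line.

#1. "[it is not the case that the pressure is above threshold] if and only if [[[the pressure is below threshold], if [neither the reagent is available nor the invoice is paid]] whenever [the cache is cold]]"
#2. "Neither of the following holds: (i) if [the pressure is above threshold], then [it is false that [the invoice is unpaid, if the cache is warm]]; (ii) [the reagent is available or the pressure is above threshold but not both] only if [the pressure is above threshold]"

#1: Parsed as ~G <-> (~R -> ((P nor S) -> ~G))

~G = ~F = T
~R = ~T = F
P nor S = F nor T = F
~G = ~F = T
(P nor S) -> ~G = F -> T = T
~R -> ((P nor S) -> ~G) = F -> T = T
~G <-> (~R -> ((P nor S) -> ~G)) = T <-> T = T
Hence #1 is true.

#2: Parsed as (G -> ~(R -> ~S)) nor ((P xor G) -> G)

~S = ~T = F
R -> ~S = T -> F = F
~(R -> ~S) = ~F = T
G -> ~(R -> ~S) = F -> T = T
P xor G = F xor F = F
(P xor G) -> G = F -> F = T
(G -> ~(R -> ~S)) nor ((P xor G) -> G) = T nor T = F
Hence #2 is false.

#1 true / #2 false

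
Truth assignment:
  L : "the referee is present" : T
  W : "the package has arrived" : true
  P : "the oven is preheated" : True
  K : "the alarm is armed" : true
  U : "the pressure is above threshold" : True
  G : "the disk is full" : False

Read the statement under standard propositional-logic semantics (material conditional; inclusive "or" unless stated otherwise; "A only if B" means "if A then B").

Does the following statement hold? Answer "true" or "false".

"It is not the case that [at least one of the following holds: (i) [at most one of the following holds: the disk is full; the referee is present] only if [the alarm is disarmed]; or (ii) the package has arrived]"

False.

Values: G=F, L=T, K=T, W=T.
Formalization: ~(((G nand L) -> ~K) | W)

G nand L = F nand T = T
~K = ~T = F
(G nand L) -> ~K = T -> F = F
((G nand L) -> ~K) | W = F | T = T
~(((G nand L) -> ~K) | W) = ~T = F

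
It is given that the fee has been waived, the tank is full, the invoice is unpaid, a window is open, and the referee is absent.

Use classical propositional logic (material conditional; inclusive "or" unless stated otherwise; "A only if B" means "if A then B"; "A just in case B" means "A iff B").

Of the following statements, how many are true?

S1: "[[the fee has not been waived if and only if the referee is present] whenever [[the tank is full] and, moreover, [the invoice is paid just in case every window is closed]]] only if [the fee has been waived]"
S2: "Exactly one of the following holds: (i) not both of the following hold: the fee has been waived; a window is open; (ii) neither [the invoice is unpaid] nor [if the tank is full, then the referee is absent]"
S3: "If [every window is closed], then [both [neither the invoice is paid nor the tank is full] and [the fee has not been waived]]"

Let Q = "the tank is full" (T), R = "the invoice is paid" (F), S = "a window is open" (T), P = "the fee has been waived" (T), U = "the referee is present" (F).

S1: This is ((Q & (R <-> ~S)) -> (~P <-> U)) -> P.

~S = ~T = F
R <-> ~S = F <-> F = T
Q & (R <-> ~S) = T & T = T
~P = ~T = F
~P <-> U = F <-> F = T
(Q & (R <-> ~S)) -> (~P <-> U) = T -> T = T
((Q & (R <-> ~S)) -> (~P <-> U)) -> P = T -> T = T
Thus S1 is true.

S2: In symbols: (P nand S) xor (~R nor (Q -> ~U))

P nand S = T nand T = F
~R = ~F = T
~U = ~F = T
Q -> ~U = T -> T = T
~R nor (Q -> ~U) = T nor T = F
(P nand S) xor (~R nor (Q -> ~U)) = F xor F = F
Thus S2 is false.

S3: In symbols: ~S -> ((R nor Q) & ~P)

~S = ~T = F
R nor Q = F nor T = F
~P = ~T = F
(R nor Q) & ~P = F & F = F
~S -> ((R nor Q) & ~P) = F -> F = T
Hence S3 is true.

2 of the 3 statements are true (S1, S3).

2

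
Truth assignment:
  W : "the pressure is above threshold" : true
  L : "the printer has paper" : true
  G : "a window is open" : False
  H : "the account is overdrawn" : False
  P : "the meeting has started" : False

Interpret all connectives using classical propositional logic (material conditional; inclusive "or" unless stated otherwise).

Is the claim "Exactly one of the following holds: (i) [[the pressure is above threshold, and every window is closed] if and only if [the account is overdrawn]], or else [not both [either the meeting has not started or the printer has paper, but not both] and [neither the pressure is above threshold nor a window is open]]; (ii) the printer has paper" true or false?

false

In symbols: (((W ∧ ¬G) ↔ H) ∨ ((¬P ⊕ L) ↑ (W ↓ G))) ⊕ L

¬G = ¬F = T
W ∧ ¬G = T ∧ T = T
(W ∧ ¬G) ↔ H = T ↔ F = F
¬P = ¬F = T
¬P ⊕ L = T ⊕ T = F
W ↓ G = T ↓ F = F
(¬P ⊕ L) ↑ (W ↓ G) = F ↑ F = T
((W ∧ ¬G) ↔ H) ∨ ((¬P ⊕ L) ↑ (W ↓ G)) = F ∨ T = T
(((W ∧ ¬G) ↔ H) ∨ ((¬P ⊕ L) ↑ (W ↓ G))) ⊕ L = T ⊕ T = F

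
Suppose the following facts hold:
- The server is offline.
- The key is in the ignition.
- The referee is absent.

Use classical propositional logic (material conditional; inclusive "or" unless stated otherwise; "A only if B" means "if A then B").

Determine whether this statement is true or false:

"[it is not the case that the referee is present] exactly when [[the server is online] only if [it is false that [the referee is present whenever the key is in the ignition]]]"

True.

Let H = "the referee is present" (F), D = "the server is online" (F), G = "the key is in the ignition" (T).
In symbols: ~H <-> (D -> ~(G -> H))

~H = ~F = T
G -> H = T -> F = F
~(G -> H) = ~F = T
D -> ~(G -> H) = F -> T = T
~H <-> (D -> ~(G -> H)) = T <-> T = T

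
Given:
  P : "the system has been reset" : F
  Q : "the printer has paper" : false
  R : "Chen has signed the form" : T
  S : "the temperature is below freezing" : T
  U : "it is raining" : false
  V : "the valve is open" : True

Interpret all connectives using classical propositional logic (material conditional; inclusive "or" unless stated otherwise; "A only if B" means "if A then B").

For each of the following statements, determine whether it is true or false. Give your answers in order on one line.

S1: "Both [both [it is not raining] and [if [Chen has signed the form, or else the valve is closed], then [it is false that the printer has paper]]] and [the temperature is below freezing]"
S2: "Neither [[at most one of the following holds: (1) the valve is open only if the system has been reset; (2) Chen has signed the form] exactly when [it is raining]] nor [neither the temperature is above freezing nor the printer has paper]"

S1: In symbols: (¬U ∧ ((R ∨ ¬V) → ¬Q)) ∧ S

¬U = ¬F = T
¬V = ¬T = F
R ∨ ¬V = T ∨ F = T
¬Q = ¬F = T
(R ∨ ¬V) → ¬Q = T → T = T
¬U ∧ ((R ∨ ¬V) → ¬Q) = T ∧ T = T
(¬U ∧ ((R ∨ ¬V) → ¬Q)) ∧ S = T ∧ T = T
So S1 is true.

S2: This is (((V → P) ↑ R) ↔ U) ↓ (¬S ↓ Q).

V → P = T → F = F
(V → P) ↑ R = F ↑ T = T
((V → P) ↑ R) ↔ U = T ↔ F = F
¬S = ¬T = F
¬S ↓ Q = F ↓ F = T
(((V → P) ↑ R) ↔ U) ↓ (¬S ↓ Q) = F ↓ T = F
Thus S2 is false.

S1 true; S2 false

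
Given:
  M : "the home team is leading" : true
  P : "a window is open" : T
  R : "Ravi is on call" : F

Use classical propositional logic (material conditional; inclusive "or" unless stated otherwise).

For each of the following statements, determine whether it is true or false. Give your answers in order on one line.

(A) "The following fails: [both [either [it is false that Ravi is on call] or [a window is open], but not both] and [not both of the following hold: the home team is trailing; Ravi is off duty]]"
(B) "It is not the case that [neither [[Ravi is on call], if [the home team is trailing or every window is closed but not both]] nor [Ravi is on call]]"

(A): Parsed as ¬((¬R ⊕ P) ∧ (¬M ↑ ¬R))

¬R = ¬F = T
¬R ⊕ P = T ⊕ T = F
¬M = ¬T = F
¬R = ¬F = T
¬M ↑ ¬R = F ↑ T = T
(¬R ⊕ P) ∧ (¬M ↑ ¬R) = F ∧ T = F
¬((¬R ⊕ P) ∧ (¬M ↑ ¬R)) = ¬F = T
Thus (A) is true.

(B): Formalization: ¬(((¬M ⊕ ¬P) → R) ↓ R)

¬M = ¬T = F
¬P = ¬T = F
¬M ⊕ ¬P = F ⊕ F = F
(¬M ⊕ ¬P) → R = F → F = T
((¬M ⊕ ¬P) → R) ↓ R = T ↓ F = F
¬(((¬M ⊕ ¬P) → R) ↓ R) = ¬F = T
Thus (B) is true.

(A) true / (B) true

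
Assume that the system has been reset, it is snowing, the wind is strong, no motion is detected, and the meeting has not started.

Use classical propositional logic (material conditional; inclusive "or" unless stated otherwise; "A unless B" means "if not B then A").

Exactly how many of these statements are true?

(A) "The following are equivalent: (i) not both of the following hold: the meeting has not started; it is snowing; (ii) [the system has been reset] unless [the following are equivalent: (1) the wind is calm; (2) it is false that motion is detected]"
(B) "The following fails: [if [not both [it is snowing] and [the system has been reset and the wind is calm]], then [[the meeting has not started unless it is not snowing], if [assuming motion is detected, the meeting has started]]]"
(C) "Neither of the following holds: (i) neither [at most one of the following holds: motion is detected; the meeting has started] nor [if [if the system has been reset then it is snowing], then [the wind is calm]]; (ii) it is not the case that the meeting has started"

Let V = "the meeting has started" (F), M = "it is snowing" (T), G = "the system has been reset" (T), P = "the wind is strong" (T), Q = "motion is detected" (F).

(A): Formalization: (¬V ↑ M) ↔ (G ∨ (¬P ↔ ¬Q))

¬V = ¬F = T
¬V ↑ M = T ↑ T = F
¬P = ¬T = F
¬Q = ¬F = T
¬P ↔ ¬Q = F ↔ T = F
G ∨ (¬P ↔ ¬Q) = T ∨ F = T
(¬V ↑ M) ↔ (G ∨ (¬P ↔ ¬Q)) = F ↔ T = F
Thus (A) is false.

(B): This is ¬((M ↑ (G ∧ ¬P)) → ((Q → V) → (¬V ∨ ¬M))).

¬P = ¬T = F
G ∧ ¬P = T ∧ F = F
M ↑ (G ∧ ¬P) = T ↑ F = T
Q → V = F → F = T
¬V = ¬F = T
¬M = ¬T = F
¬V ∨ ¬M = T ∨ F = T
(Q → V) → (¬V ∨ ¬M) = T → T = T
(M ↑ (G ∧ ¬P)) → ((Q → V) → (¬V ∨ ¬M)) = T → T = T
¬((M ↑ (G ∧ ¬P)) → ((Q → V) → (¬V ∨ ¬M))) = ¬T = F
Thus (B) is false.

(C): Parsed as ((Q ↑ V) ↓ ((G → M) → ¬P)) ↓ ¬V

Q ↑ V = F ↑ F = T
G → M = T → T = T
¬P = ¬T = F
(G → M) → ¬P = T → F = F
(Q ↑ V) ↓ ((G → M) → ¬P) = T ↓ F = F
¬V = ¬F = T
((Q ↑ V) ↓ ((G → M) → ¬P)) ↓ ¬V = F ↓ T = F
So (C) is false.

Count: 0.

0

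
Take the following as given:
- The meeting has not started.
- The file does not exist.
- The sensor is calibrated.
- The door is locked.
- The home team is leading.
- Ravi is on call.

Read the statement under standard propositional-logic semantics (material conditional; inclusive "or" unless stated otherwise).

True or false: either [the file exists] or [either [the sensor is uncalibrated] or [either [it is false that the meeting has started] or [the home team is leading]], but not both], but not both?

True

Let Q = "the file exists" (F), R = "the sensor is calibrated" (T), P = "the meeting has started" (F), U = "the home team is leading" (T).
This is Q ⊕ (¬R ⊕ (¬P ∨ U)).

¬R = ¬T = F
¬P = ¬F = T
¬P ∨ U = T ∨ T = T
¬R ⊕ (¬P ∨ U) = F ⊕ T = T
Q ⊕ (¬R ⊕ (¬P ∨ U)) = F ⊕ T = T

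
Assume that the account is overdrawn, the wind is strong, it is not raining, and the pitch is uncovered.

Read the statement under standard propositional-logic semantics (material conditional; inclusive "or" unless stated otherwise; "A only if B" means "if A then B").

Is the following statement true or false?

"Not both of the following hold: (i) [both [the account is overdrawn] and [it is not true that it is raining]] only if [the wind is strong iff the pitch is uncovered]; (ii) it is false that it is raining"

False.

Let M = "the account is overdrawn" (T), Q = "it is raining" (F), G = "the wind is strong" (T), H = "the pitch is covered" (F).
This is ((M & ~Q) -> (G <-> ~H)) nand ~Q.

~Q = ~F = T
M & ~Q = T & T = T
~H = ~F = T
G <-> ~H = T <-> T = T
(M & ~Q) -> (G <-> ~H) = T -> T = T
~Q = ~F = T
((M & ~Q) -> (G <-> ~H)) nand ~Q = T nand T = F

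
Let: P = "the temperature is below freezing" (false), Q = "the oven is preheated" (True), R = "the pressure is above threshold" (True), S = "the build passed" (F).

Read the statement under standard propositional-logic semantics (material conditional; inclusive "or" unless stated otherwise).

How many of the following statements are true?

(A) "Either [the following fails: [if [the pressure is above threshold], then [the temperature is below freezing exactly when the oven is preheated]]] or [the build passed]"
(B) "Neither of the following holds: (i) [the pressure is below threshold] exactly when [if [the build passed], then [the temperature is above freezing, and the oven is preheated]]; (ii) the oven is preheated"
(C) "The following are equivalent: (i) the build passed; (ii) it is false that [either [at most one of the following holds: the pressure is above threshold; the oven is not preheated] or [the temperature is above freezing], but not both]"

(A): Parsed as ~(R -> (P <-> Q)) | S

P <-> Q = F <-> T = F
R -> (P <-> Q) = T -> F = F
~(R -> (P <-> Q)) = ~F = T
~(R -> (P <-> Q)) | S = T | F = T
So (A) is true.

(B): This is (~R <-> (S -> (~P & Q))) nor Q.

~R = ~T = F
~P = ~F = T
~P & Q = T & T = T
S -> (~P & Q) = F -> T = T
~R <-> (S -> (~P & Q)) = F <-> T = F
(~R <-> (S -> (~P & Q))) nor Q = F nor T = F
Hence (B) is false.

(C): Parsed as S <-> ~((R nand ~Q) xor ~P)

~Q = ~T = F
R nand ~Q = T nand F = T
~P = ~F = T
(R nand ~Q) xor ~P = T xor T = F
~((R nand ~Q) xor ~P) = ~F = T
S <-> ~((R nand ~Q) xor ~P) = F <-> T = F
So (C) is false.

1 of the 3 statements is true ((A)).

1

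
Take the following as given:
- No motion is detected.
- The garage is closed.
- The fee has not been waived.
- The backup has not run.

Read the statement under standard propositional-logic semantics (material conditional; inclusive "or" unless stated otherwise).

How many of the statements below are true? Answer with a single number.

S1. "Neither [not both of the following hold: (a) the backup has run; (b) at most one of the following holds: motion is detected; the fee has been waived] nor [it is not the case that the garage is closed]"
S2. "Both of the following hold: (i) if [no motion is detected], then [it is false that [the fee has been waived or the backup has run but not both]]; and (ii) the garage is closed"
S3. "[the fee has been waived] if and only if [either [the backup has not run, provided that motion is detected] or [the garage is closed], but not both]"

Let P = "the backup has run" (F), M = "motion is detected" (F), H = "the fee has been waived" (F), N = "the garage is closed" (T).

S1: Parsed as (P ↑ (M ↑ H)) ↓ ¬N

M ↑ H = F ↑ F = T
P ↑ (M ↑ H) = F ↑ T = T
¬N = ¬T = F
(P ↑ (M ↑ H)) ↓ ¬N = T ↓ F = F
Hence S1 is false.

S2: This is (¬M → ¬(H ⊕ P)) ∧ N.

¬M = ¬F = T
H ⊕ P = F ⊕ F = F
¬(H ⊕ P) = ¬F = T
¬M → ¬(H ⊕ P) = T → T = T
(¬M → ¬(H ⊕ P)) ∧ N = T ∧ T = T
Hence S2 is true.

S3: Formalization: H ↔ ((M → ¬P) ⊕ N)

¬P = ¬F = T
M → ¬P = F → T = T
(M → ¬P) ⊕ N = T ⊕ T = F
H ↔ ((M → ¬P) ⊕ N) = F ↔ F = T
Thus S3 is true.

True statements: 2 (S2, S3).

2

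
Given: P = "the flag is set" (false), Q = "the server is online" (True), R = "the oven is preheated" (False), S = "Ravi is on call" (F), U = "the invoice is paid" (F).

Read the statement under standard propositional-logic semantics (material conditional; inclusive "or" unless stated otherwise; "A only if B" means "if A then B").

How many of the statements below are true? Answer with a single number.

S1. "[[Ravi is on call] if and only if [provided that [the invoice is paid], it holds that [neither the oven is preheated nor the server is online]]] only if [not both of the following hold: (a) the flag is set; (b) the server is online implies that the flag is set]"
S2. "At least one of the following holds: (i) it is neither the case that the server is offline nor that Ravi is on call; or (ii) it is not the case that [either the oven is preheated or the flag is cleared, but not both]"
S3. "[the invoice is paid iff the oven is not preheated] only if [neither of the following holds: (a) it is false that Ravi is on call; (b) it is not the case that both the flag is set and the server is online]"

S1: In symbols: (S <-> (U -> (R nor Q))) -> (P nand (Q -> P))

R nor Q = F nor T = F
U -> (R nor Q) = F -> F = T
S <-> (U -> (R nor Q)) = F <-> T = F
Q -> P = T -> F = F
P nand (Q -> P) = F nand F = T
(S <-> (U -> (R nor Q))) -> (P nand (Q -> P)) = F -> T = T
Thus S1 is true.

S2: Formalization: (~Q nor S) | ~(R xor ~P)

~Q = ~T = F
~Q nor S = F nor F = T
~P = ~F = T
R xor ~P = F xor T = T
~(R xor ~P) = ~T = F
(~Q nor S) | ~(R xor ~P) = T | F = T
Thus S2 is true.

S3: This is (U <-> ~R) -> (~S nor (P nand Q)).

~R = ~F = T
U <-> ~R = F <-> T = F
~S = ~F = T
P nand Q = F nand T = T
~S nor (P nand Q) = T nor T = F
(U <-> ~R) -> (~S nor (P nand Q)) = F -> F = T
So S3 is true.

Count: 3.

3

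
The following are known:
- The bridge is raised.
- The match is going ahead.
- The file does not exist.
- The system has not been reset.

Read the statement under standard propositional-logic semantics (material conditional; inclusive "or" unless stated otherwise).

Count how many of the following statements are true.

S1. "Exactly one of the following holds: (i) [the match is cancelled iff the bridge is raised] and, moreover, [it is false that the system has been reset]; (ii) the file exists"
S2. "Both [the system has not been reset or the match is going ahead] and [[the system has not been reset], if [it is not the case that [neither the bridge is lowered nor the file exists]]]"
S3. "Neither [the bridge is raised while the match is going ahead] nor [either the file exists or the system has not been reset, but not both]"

Let W = "the match is cancelled" (F), Q = "the bridge is raised" (T), G = "the system has been reset" (F), V = "the file exists" (F).

S1: Formalization: ((W <-> Q) & ~G) xor V

W <-> Q = F <-> T = F
~G = ~F = T
(W <-> Q) & ~G = F & T = F
((W <-> Q) & ~G) xor V = F xor F = F
Thus S1 is false.

S2: Formalization: (~G | ~W) & (~(~Q nor V) -> ~G)

~G = ~F = T
~W = ~F = T
~G | ~W = T | T = T
~Q = ~T = F
~Q nor V = F nor F = T
~(~Q nor V) = ~T = F
~G = ~F = T
~(~Q nor V) -> ~G = F -> T = T
(~G | ~W) & (~(~Q nor V) -> ~G) = T & T = T
So S2 is true.

S3: This is (Q & ~W) nor (V xor ~G).

~W = ~F = T
Q & ~W = T & T = T
~G = ~F = T
V xor ~G = F xor T = T
(Q & ~W) nor (V xor ~G) = T nor T = F
Hence S3 is false.

1 of the 3 statements is true (S2).

1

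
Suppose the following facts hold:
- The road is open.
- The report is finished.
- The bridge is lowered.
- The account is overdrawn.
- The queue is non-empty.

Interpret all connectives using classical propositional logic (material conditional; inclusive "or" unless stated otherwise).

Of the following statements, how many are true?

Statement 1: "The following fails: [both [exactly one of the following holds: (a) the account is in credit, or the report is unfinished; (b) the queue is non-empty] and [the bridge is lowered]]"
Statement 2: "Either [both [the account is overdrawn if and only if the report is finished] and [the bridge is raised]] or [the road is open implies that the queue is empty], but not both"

Let S = "the account is overdrawn" (T), K = "the report is finished" (T), R = "the queue is empty" (F), U = "the bridge is raised" (F), P = "the road is closed" (F).

Statement 1: Formalization: ¬(((¬S ∨ ¬K) ⊕ ¬R) ∧ ¬U)

¬S = ¬T = F
¬K = ¬T = F
¬S ∨ ¬K = F ∨ F = F
¬R = ¬F = T
(¬S ∨ ¬K) ⊕ ¬R = F ⊕ T = T
¬U = ¬F = T
((¬S ∨ ¬K) ⊕ ¬R) ∧ ¬U = T ∧ T = T
¬(((¬S ∨ ¬K) ⊕ ¬R) ∧ ¬U) = ¬T = F
So Statement 1 is false.

Statement 2: Parsed as ((S ↔ K) ∧ U) ⊕ (¬P → R)

S ↔ K = T ↔ T = T
(S ↔ K) ∧ U = T ∧ F = F
¬P = ¬F = T
¬P → R = T → F = F
((S ↔ K) ∧ U) ⊕ (¬P → R) = F ⊕ F = F
Hence Statement 2 is false.

True statements: 0 (none).

0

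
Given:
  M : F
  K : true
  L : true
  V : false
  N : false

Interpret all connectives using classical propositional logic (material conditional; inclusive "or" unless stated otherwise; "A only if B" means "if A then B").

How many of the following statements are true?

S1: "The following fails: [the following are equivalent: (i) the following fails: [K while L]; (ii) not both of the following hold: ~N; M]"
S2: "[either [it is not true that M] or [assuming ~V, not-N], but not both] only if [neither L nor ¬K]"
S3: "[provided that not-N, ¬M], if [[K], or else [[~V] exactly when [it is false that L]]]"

S1: This is ~(~(K & L) <-> (~N nand M)).

K & L = T & T = T
~(K & L) = ~T = F
~N = ~F = T
~N nand M = T nand F = T
~(K & L) <-> (~N nand M) = F <-> T = F
~(~(K & L) <-> (~N nand M)) = ~F = T
Hence S1 is true.

S2: In symbols: (~M xor (~V -> ~N)) -> (L nor ~K)

~M = ~F = T
~V = ~F = T
~N = ~F = T
~V -> ~N = T -> T = T
~M xor (~V -> ~N) = T xor T = F
~K = ~T = F
L nor ~K = T nor F = F
(~M xor (~V -> ~N)) -> (L nor ~K) = F -> F = T
Hence S2 is true.

S3: This is (K | (~V <-> ~L)) -> (~N -> ~M).

~V = ~F = T
~L = ~T = F
~V <-> ~L = T <-> F = F
K | (~V <-> ~L) = T | F = T
~N = ~F = T
~M = ~F = T
~N -> ~M = T -> T = T
(K | (~V <-> ~L)) -> (~N -> ~M) = T -> T = T
Thus S3 is true.

3 of the 3 statements are true.

3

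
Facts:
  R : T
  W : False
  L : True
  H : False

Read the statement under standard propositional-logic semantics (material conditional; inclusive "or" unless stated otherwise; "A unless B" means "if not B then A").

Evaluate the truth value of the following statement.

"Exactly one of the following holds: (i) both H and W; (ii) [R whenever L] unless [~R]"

true

In symbols: (H ∧ W) ⊕ ((L → R) ∨ ¬R)

H ∧ W = F ∧ F = F
L → R = T → T = T
¬R = ¬T = F
(L → R) ∨ ¬R = T ∨ F = T
(H ∧ W) ⊕ ((L → R) ∨ ¬R) = F ⊕ T = T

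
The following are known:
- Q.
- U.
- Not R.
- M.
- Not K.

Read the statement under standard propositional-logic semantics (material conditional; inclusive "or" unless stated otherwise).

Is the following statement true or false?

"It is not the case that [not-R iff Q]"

false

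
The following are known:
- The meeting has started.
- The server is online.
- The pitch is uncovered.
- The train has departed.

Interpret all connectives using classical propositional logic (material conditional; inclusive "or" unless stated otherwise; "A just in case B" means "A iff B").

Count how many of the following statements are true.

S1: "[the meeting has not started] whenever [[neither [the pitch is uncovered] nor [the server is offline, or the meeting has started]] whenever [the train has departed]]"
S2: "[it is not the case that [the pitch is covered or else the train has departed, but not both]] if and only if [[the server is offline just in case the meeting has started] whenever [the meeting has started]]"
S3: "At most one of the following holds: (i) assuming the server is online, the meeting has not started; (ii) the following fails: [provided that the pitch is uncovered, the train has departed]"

3

Let P = "the train has departed" (T), Q = "the pitch is covered" (F), R = "the server is online" (T), K = "the meeting has started" (T).

S1: Parsed as (P → (¬Q ↓ (¬R ∨ K))) → ¬K

¬Q = ¬F = T
¬R = ¬T = F
¬R ∨ K = F ∨ T = T
¬Q ↓ (¬R ∨ K) = T ↓ T = F
P → (¬Q ↓ (¬R ∨ K)) = T → F = F
¬K = ¬T = F
(P → (¬Q ↓ (¬R ∨ K))) → ¬K = F → F = T
Thus S1 is true.

S2: This is ¬(Q ⊕ P) ↔ (K → (¬R ↔ K)).

Q ⊕ P = F ⊕ T = T
¬(Q ⊕ P) = ¬T = F
¬R = ¬T = F
¬R ↔ K = F ↔ T = F
K → (¬R ↔ K) = T → F = F
¬(Q ⊕ P) ↔ (K → (¬R ↔ K)) = F ↔ F = T
So S2 is true.

S3: Formalization: (R → ¬K) ↑ ¬(¬Q → P)

¬K = ¬T = F
R → ¬K = T → F = F
¬Q = ¬F = T
¬Q → P = T → T = T
¬(¬Q → P) = ¬T = F
(R → ¬K) ↑ ¬(¬Q → P) = F ↑ F = T
Thus S3 is true.

3 of the 3 statements are true.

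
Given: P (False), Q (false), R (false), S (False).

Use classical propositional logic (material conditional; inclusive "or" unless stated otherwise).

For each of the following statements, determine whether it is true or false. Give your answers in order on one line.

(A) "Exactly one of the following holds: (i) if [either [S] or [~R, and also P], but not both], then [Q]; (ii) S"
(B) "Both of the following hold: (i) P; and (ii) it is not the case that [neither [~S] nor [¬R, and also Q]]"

(A): Formalization: ((S ⊕ (¬R ∧ P)) → Q) ⊕ S

¬R = ¬F = T
¬R ∧ P = T ∧ F = F
S ⊕ (¬R ∧ P) = F ⊕ F = F
(S ⊕ (¬R ∧ P)) → Q = F → F = T
((S ⊕ (¬R ∧ P)) → Q) ⊕ S = T ⊕ F = T
So (A) is true.

(B): In symbols: P ∧ ¬(¬S ↓ (¬R ∧ Q))

¬S = ¬F = T
¬R = ¬F = T
¬R ∧ Q = T ∧ F = F
¬S ↓ (¬R ∧ Q) = T ↓ F = F
¬(¬S ↓ (¬R ∧ Q)) = ¬F = T
P ∧ ¬(¬S ↓ (¬R ∧ Q)) = F ∧ T = F
So (B) is false.

(A) True, (B) False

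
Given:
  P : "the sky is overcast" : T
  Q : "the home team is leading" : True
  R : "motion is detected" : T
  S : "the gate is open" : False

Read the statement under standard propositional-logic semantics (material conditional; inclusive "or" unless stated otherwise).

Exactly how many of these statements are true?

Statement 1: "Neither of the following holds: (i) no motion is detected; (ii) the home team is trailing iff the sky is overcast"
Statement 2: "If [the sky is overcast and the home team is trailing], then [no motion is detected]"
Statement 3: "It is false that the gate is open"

3

Statement 1: Parsed as not R nor (not Q iff P)

not R = not True = False
not Q = not True = False
not Q iff P = False iff True = False
not R nor (not Q iff P) = False nor False = True
Hence Statement 1 is true.

Statement 2: Formalization: (P and not Q) -> not R

not Q = not True = False
P and not Q = True and False = False
not R = not True = False
(P and not Q) -> not R = False -> False = True
Thus Statement 2 is true.

Statement 3: This is not S.

not S = not False = True
Thus Statement 3 is true.

True statements: 3 (Statement 1, Statement 2, Statement 3).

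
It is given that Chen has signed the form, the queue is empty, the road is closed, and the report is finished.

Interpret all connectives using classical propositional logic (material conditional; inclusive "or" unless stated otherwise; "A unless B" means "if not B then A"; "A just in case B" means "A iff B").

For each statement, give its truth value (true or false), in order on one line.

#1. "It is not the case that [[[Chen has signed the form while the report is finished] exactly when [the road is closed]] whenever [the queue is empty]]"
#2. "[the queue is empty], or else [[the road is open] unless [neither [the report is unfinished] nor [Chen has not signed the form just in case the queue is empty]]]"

Let P = "the queue is empty" (T), S = "Chen has signed the form" (T), H = "the report is finished" (T), W = "the road is closed" (T).

#1: In symbols: ~(P -> ((S & H) <-> W))

S & H = T & T = T
(S & H) <-> W = T <-> T = T
P -> ((S & H) <-> W) = T -> T = T
~(P -> ((S & H) <-> W)) = ~T = F
Hence #1 is false.

#2: Parsed as P | (~W | (~H nor (~S <-> P)))

~W = ~T = F
~H = ~T = F
~S = ~T = F
~S <-> P = F <-> T = F
~H nor (~S <-> P) = F nor F = T
~W | (~H nor (~S <-> P)) = F | T = T
P | (~W | (~H nor (~S <-> P))) = T | T = T
So #2 is true.

#1 False; #2 True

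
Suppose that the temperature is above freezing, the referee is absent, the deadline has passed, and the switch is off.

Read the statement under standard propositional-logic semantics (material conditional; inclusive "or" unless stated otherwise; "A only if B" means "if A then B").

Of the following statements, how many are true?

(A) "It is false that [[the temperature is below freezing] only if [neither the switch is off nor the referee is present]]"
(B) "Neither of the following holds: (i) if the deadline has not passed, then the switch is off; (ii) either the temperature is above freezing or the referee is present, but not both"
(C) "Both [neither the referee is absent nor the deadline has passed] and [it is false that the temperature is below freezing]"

0

Let P = "the temperature is below freezing" (F), S = "the switch is on" (F), Q = "the referee is present" (F), R = "the deadline has passed" (T).

(A): In symbols: ¬(P → (¬S ↓ Q))

¬S = ¬F = T
¬S ↓ Q = T ↓ F = F
P → (¬S ↓ Q) = F → F = T
¬(P → (¬S ↓ Q)) = ¬T = F
Hence (A) is false.

(B): Formalization: (¬R → ¬S) ↓ (¬P ⊕ Q)

¬R = ¬T = F
¬S = ¬F = T
¬R → ¬S = F → T = T
¬P = ¬F = T
¬P ⊕ Q = T ⊕ F = T
(¬R → ¬S) ↓ (¬P ⊕ Q) = T ↓ T = F
Hence (B) is false.

(C): Formalization: (¬Q ↓ R) ∧ ¬P

¬Q = ¬F = T
¬Q ↓ R = T ↓ T = F
¬P = ¬F = T
(¬Q ↓ R) ∧ ¬P = F ∧ T = F
Thus (C) is false.

0 of the 3 statements are true (none).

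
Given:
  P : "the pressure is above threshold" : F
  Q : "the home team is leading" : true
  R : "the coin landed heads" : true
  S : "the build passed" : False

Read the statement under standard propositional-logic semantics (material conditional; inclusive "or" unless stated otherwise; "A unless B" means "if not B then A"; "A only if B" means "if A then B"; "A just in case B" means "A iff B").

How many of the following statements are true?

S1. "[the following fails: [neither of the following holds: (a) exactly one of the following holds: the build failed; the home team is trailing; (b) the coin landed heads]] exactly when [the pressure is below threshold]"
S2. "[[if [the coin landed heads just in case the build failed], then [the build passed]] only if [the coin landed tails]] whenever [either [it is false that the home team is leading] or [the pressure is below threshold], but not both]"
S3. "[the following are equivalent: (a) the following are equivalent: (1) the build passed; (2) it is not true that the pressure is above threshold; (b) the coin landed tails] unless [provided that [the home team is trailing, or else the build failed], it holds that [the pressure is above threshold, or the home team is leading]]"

S1: This is not ((not S xor not Q) nor R) iff not P.

not S = not False = True
not Q = not True = False
not S xor not Q = True xor False = True
(not S xor not Q) nor R = True nor True = False
not ((not S xor not Q) nor R) = not False = True
not P = not False = True
not ((not S xor not Q) nor R) iff not P = True iff True = True
Hence S1 is true.

S2: Parsed as (not Q xor not P) -> (((R iff not S) -> S) -> not R)

not Q = not True = False
not P = not False = True
not Q xor not P = False xor True = True
not S = not False = True
R iff not S = True iff True = True
(R iff not S) -> S = True -> False = False
not R = not True = False
((R iff not S) -> S) -> not R = False -> False = True
(not Q xor not P) -> (((R iff not S) -> S) -> not R) = True -> True = True
Thus S2 is true.

S3: In symbols: ((S iff not P) iff not R) or ((not Q or not S) -> (P or Q))

not P = not False = True
S iff not P = False iff True = False
not R = not True = False
(S iff not P) iff not R = False iff False = True
not Q = not True = False
not S = not False = True
not Q or not S = False or True = True
P or Q = False or True = True
(not Q or not S) -> (P or Q) = True -> True = True
((S iff not P) iff not R) or ((not Q or not S) -> (P or Q)) = True or True = True
Hence S3 is true.

Count: 3.

3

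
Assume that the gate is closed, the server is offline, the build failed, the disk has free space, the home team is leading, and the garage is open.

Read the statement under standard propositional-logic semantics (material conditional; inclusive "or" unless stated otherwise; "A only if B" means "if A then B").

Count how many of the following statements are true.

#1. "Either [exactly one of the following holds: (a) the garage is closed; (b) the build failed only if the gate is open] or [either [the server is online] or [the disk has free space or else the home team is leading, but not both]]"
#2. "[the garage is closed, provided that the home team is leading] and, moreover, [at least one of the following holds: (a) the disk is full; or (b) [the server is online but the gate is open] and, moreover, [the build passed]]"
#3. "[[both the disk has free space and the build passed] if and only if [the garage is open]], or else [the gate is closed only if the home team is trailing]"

0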